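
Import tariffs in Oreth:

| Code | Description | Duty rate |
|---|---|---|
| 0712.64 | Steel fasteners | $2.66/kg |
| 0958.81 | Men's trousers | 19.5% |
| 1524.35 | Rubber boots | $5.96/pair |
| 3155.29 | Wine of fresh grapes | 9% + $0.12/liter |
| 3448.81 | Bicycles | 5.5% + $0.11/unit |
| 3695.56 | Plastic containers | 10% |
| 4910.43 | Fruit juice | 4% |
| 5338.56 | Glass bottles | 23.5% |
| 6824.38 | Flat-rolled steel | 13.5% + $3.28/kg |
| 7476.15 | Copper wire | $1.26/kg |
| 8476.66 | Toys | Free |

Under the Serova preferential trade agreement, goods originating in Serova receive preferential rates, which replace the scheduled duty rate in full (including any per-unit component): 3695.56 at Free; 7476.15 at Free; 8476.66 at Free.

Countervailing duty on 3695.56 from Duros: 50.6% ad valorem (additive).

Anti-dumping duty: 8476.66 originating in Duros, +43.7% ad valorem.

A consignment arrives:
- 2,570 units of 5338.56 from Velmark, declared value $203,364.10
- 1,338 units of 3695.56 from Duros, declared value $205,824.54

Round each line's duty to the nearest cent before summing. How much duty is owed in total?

$172,520.23

Line 1 (5338.56, Velmark, 2,570 units, $203,364.10):
Base rate for 5338.56 is 23.5%.
Duty = $203,364.10 × 23.5% = $47,790.56.
Line 2 (3695.56, Duros, 1,338 units, $205,824.54):
Base rate for 3695.56 is 10%.
3695.56 has an FTA preferential rate, but origin Duros is not Serova; base rate stands.
Additional duty on 3695.56 from Duros: +50.6%. Applied ad valorem rate: 10% + 50.6% = 60.6%.
Duty = $205,824.54 × 60.6% = $124,729.67.
Total = $47,790.56 + $124,729.67 = $172,520.23.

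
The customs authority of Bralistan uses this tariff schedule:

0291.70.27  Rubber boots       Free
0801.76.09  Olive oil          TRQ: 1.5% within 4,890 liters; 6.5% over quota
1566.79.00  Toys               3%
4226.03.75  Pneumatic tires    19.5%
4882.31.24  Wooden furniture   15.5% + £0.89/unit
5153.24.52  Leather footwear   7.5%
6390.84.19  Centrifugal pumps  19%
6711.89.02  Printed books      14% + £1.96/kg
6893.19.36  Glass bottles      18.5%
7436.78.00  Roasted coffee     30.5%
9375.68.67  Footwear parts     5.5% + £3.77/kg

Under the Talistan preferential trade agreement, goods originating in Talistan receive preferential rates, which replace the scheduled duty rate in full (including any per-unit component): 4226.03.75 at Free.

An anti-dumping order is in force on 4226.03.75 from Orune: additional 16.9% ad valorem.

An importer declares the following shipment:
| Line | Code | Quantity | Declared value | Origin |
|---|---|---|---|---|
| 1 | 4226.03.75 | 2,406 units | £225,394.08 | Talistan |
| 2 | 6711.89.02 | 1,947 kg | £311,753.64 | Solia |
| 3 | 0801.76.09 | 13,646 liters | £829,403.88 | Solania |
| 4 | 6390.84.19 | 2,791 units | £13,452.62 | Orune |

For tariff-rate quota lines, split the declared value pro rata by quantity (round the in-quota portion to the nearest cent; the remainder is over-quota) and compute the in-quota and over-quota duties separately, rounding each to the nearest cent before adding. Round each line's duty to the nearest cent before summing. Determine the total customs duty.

Line 1 (4226.03.75, Talistan, 2,406 units, £225,394.08):
Base rate for 4226.03.75 is 19.5%.
Origin Talistan qualifies under the Bralistan–Talistan agreement and 4226.03.75 is covered: preferential rate Free applies instead.
The additional-duty order on 4226.03.75 targets Orune, not Talistan; it does not apply.
Duty = £225,394.08 × 0% = £0.00.
Line 2 (6711.89.02, Solia, 1,947 kg, £311,753.64):
Base rate for 6711.89.02 is 14% + £1.96/kg.
Duty = £311,753.64 × 14% + 1,947 × £1.96 = £47,461.63.
Line 3 (0801.76.09, Solania, 13,646 liters, £829,403.88):
Code 0801.76.09 is under a tariff-rate quota (threshold 4,890 liters). In-quota: 4,890 liters at 1.5%; over-quota: 8,756 liters at 6.5%.
Pro-rata value split: in-quota = £829,403.88 × 4,890/13,646 = £297,214.20; over-quota = £829,403.88 − £297,214.20 = £532,189.68.
In-quota duty = £297,214.20 × 1.5% = £4,458.21. Over-quota duty = £532,189.68 × 6.5% = £34,592.33.
Line duty = £4,458.21 + £34,592.33 = £39,050.54.
Line 4 (6390.84.19, Orune, 2,791 units, £13,452.62):
Base rate for 6390.84.19 is 19%.
Duty = £13,452.62 × 19% = £2,556.00.
Total = £0.00 + £47,461.63 + £39,050.54 + £2,556.00 = £89,068.17.

£89,068.17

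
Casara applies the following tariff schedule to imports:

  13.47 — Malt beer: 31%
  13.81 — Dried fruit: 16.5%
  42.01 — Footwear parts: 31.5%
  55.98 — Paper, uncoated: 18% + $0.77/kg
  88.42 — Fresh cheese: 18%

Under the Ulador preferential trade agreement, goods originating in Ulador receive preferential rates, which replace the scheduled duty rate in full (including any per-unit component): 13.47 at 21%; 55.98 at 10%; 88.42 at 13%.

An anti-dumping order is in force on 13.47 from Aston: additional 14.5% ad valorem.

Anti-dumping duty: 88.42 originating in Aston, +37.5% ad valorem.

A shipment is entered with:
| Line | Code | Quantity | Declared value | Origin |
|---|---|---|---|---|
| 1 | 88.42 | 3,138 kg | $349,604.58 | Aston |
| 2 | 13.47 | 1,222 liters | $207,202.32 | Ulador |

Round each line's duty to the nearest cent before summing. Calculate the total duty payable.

Line 1 (88.42, Aston, 3,138 kg, $349,604.58):
Base rate for 88.42 is 18%.
88.42 has an FTA preferential rate, but origin Aston is not Ulador; base rate stands.
Additional duty on 88.42 from Aston: +37.5%. Applied ad valorem rate: 18% + 37.5% = 55.5%.
Duty = $349,604.58 × 55.5% = $194,030.54.
Line 2 (13.47, Ulador, 1,222 liters, $207,202.32):
Base rate for 13.47 is 31%.
Origin Ulador qualifies under the Casara–Ulador agreement and 13.47 is covered: preferential rate 21% applies instead.
The additional-duty order on 13.47 targets Aston, not Ulador; it does not apply.
Duty = $207,202.32 × 21% = $43,512.49.
Total = $194,030.54 + $43,512.49 = $237,543.03.

$237,543.03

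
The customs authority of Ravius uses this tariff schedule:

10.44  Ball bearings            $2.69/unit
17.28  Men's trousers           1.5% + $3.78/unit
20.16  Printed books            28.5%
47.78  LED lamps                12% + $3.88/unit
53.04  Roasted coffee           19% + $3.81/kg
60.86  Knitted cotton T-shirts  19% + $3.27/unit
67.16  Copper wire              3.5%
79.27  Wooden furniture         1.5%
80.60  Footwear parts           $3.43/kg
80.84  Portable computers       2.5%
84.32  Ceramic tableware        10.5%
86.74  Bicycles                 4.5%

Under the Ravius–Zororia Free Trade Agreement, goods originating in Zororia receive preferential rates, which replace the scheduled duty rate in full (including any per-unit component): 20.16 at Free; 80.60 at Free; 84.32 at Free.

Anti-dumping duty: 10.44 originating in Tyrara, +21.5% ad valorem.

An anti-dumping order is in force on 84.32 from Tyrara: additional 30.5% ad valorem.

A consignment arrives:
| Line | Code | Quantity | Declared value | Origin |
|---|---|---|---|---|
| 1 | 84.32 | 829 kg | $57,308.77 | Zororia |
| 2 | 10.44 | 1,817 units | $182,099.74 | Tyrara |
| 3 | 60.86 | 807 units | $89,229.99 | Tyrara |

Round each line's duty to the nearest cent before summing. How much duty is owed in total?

$63,631.76

Line 1 (84.32, Zororia, 829 kg, $57,308.77):
Base rate for 84.32 is 10.5%.
Origin Zororia qualifies under the Ravius–Zororia agreement and 84.32 is covered: preferential rate Free applies instead.
The additional-duty order on 84.32 targets Tyrara, not Zororia; it does not apply.
Duty = $57,308.77 × 0% = $0.00.
Line 2 (10.44, Tyrara, 1,817 units, $182,099.74):
Base rate for 10.44 is $2.69/unit.
Additional duty on 10.44 from Tyrara: +21.5% ad valorem. Applied ad valorem rate = 21.5%.
Duty = $182,099.74 × 21.5% + 1,817 × $2.69 = $44,039.17.
Line 3 (60.86, Tyrara, 807 units, $89,229.99):
Base rate for 60.86 is 19% + $3.27/unit.
Duty = $89,229.99 × 19% + 807 × $3.27 = $19,592.59.
Total = $0.00 + $44,039.17 + $19,592.59 = $63,631.76.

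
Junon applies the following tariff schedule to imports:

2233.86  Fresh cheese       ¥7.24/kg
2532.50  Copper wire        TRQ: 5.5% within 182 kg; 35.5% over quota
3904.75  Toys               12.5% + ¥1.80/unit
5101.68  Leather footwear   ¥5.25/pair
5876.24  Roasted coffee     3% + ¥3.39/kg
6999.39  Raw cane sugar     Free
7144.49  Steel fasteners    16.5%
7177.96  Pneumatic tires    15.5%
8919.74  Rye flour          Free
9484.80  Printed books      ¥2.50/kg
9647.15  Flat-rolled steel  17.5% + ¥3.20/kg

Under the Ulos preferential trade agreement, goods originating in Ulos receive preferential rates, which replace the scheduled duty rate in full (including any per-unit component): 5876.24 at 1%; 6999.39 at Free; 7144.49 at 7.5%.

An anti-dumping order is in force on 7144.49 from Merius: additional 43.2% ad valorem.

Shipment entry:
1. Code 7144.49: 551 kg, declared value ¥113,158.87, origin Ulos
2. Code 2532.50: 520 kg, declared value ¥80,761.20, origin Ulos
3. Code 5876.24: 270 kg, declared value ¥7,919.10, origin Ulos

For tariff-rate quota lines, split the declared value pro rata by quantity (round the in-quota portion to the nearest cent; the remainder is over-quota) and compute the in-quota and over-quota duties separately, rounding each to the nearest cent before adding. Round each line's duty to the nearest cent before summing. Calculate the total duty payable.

¥28,756.41

Line 1 (7144.49, Ulos, 551 kg, ¥113,158.87):
Base rate for 7144.49 is 16.5%.
Origin Ulos qualifies under the Junon–Ulos agreement and 7144.49 is covered: preferential rate 7.5% applies instead.
The additional-duty order on 7144.49 targets Merius, not Ulos; it does not apply.
Duty = ¥113,158.87 × 7.5% = ¥8,486.92.
Line 2 (2532.50, Ulos, 520 kg, ¥80,761.20):
Code 2532.50 is under a tariff-rate quota (threshold 182 kg). In-quota: 182 kg at 5.5%; over-quota: 338 kg at 35.5%.
Pro-rata value split: in-quota = ¥80,761.20 × 182/520 = ¥28,266.42; over-quota = ¥80,761.20 − ¥28,266.42 = ¥52,494.78.
In-quota duty = ¥28,266.42 × 5.5% = ¥1,554.65. Over-quota duty = ¥52,494.78 × 35.5% = ¥18,635.65.
Line duty = ¥1,554.65 + ¥18,635.65 = ¥20,190.30.
Line 3 (5876.24, Ulos, 270 kg, ¥7,919.10):
Base rate for 5876.24 is 3% + ¥3.39/kg.
Origin Ulos qualifies under the Junon–Ulos agreement and 5876.24 is covered: preferential rate 1% applies instead.
Duty = ¥7,919.10 × 1% = ¥79.19.
Total = ¥8,486.92 + ¥20,190.30 + ¥79.19 = ¥28,756.41.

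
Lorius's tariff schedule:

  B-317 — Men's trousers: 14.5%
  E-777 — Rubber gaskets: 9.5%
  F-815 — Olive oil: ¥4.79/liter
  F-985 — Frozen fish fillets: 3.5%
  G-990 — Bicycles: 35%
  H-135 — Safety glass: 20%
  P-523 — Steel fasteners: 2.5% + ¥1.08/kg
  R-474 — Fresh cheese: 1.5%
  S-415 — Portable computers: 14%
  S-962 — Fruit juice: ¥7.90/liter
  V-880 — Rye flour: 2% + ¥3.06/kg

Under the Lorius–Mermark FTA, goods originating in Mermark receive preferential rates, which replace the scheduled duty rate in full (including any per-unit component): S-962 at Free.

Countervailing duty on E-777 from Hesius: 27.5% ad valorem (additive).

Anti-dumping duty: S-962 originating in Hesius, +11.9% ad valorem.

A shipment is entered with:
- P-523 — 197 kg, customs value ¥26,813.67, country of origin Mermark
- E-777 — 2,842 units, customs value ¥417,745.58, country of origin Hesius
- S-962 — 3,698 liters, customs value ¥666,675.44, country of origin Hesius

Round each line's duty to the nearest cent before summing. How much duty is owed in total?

Line 1 (P-523, Mermark, 197 kg, ¥26,813.67):
Base rate for P-523 is 2.5% + ¥1.08/kg.
Origin Mermark is the FTA partner but P-523 is not on the preference list; base rate stands.
Duty = ¥26,813.67 × 2.5% + 197 × ¥1.08 = ¥883.10.
Line 2 (E-777, Hesius, 2,842 units, ¥417,745.58):
Base rate for E-777 is 9.5%.
Additional duty on E-777 from Hesius: +27.5%. Applied ad valorem rate: 9.5% + 27.5% = 37%.
Duty = ¥417,745.58 × 37% = ¥154,565.86.
Line 3 (S-962, Hesius, 3,698 liters, ¥666,675.44):
Base rate for S-962 is ¥7.90/liter.
S-962 has an FTA preferential rate, but origin Hesius is not Mermark; base rate stands.
Additional duty on S-962 from Hesius: +11.9% ad valorem. Applied ad valorem rate = 11.9%.
Duty = ¥666,675.44 × 11.9% + 3,698 × ¥7.90 = ¥108,548.58.
Total = ¥883.10 + ¥154,565.86 + ¥108,548.58 = ¥263,997.54.

¥263,997.54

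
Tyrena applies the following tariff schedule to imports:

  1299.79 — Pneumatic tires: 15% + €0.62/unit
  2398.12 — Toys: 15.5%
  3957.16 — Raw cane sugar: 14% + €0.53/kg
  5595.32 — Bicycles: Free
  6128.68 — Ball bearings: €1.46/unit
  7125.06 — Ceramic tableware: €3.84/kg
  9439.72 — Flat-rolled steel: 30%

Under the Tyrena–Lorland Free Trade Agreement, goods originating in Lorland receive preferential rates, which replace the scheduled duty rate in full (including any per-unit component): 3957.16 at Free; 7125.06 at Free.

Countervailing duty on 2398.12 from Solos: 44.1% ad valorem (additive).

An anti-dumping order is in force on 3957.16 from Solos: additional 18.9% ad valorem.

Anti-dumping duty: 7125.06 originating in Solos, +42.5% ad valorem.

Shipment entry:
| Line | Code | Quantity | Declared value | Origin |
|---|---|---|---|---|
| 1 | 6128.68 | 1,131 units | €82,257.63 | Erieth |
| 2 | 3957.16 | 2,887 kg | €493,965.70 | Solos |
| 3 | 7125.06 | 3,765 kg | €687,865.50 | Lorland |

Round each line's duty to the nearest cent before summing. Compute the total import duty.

Line 1 (6128.68, Erieth, 1,131 units, €82,257.63):
Base rate for 6128.68 is €1.46/unit.
Duty = 1,131 × €1.46 = €1,651.26.
Line 2 (3957.16, Solos, 2,887 kg, €493,965.70):
Base rate for 3957.16 is 14% + €0.53/kg.
3957.16 has an FTA preferential rate, but origin Solos is not Lorland; base rate stands.
Additional duty on 3957.16 from Solos: +18.9%. Applied ad valorem rate: 14% + 18.9% = 32.9%.
Duty = €493,965.70 × 32.9% + 2,887 × €0.53 = €164,044.83.
Line 3 (7125.06, Lorland, 3,765 kg, €687,865.50):
Base rate for 7125.06 is €3.84/kg.
Origin Lorland qualifies under the Tyrena–Lorland agreement and 7125.06 is covered: preferential rate Free applies instead.
The additional-duty order on 7125.06 targets Solos, not Lorland; it does not apply.
Duty = €687,865.50 × 0% = €0.00.
Total = €1,651.26 + €164,044.83 + €0.00 = €165,696.09.

€165,696.09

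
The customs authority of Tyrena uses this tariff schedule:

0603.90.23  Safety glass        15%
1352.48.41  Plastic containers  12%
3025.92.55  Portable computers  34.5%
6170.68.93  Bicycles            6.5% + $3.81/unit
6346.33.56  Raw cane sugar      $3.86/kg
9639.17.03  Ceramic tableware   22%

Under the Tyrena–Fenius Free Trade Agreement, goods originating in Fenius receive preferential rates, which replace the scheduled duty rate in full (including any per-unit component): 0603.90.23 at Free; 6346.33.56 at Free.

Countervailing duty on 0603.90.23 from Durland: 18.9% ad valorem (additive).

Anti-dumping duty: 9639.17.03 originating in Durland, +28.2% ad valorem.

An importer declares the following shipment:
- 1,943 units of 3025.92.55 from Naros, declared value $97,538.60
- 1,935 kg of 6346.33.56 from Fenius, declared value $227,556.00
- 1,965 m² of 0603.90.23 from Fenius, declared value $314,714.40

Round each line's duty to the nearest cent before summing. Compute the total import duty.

$33,650.82

Line 1 (3025.92.55, Naros, 1,943 units, $97,538.60):
Base rate for 3025.92.55 is 34.5%.
Duty = $97,538.60 × 34.5% = $33,650.82.
Line 2 (6346.33.56, Fenius, 1,935 kg, $227,556.00):
Base rate for 6346.33.56 is $3.86/kg.
Origin Fenius qualifies under the Tyrena–Fenius agreement and 6346.33.56 is covered: preferential rate Free applies instead.
Duty = $227,556.00 × 0% = $0.00.
Line 3 (0603.90.23, Fenius, 1,965 m², $314,714.40):
Base rate for 0603.90.23 is 15%.
Origin Fenius qualifies under the Tyrena–Fenius agreement and 0603.90.23 is covered: preferential rate Free applies instead.
The additional-duty order on 0603.90.23 targets Durland, not Fenius; it does not apply.
Duty = $314,714.40 × 0% = $0.00.
Total = $33,650.82 + $0.00 + $0.00 = $33,650.82.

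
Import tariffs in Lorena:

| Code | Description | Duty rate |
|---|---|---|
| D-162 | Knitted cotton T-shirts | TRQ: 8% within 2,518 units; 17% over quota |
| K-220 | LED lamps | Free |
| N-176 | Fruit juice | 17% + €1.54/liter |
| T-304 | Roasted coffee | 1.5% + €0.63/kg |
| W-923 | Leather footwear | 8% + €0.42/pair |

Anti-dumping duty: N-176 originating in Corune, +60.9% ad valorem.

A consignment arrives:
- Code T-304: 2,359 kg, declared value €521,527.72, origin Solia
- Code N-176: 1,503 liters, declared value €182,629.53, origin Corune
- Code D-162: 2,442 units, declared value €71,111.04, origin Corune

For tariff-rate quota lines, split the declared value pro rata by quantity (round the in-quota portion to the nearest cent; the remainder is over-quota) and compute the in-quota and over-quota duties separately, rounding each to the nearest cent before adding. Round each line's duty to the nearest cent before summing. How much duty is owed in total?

Line 1 (T-304, Solia, 2,359 kg, €521,527.72):
Base rate for T-304 is 1.5% + €0.63/kg.
Duty = €521,527.72 × 1.5% + 2,359 × €0.63 = €9,309.09.
Line 2 (N-176, Corune, 1,503 liters, €182,629.53):
Base rate for N-176 is 17% + €1.54/liter.
Additional duty on N-176 from Corune: +60.9%. Applied ad valorem rate: 17% + 60.9% = 77.9%.
Duty = €182,629.53 × 77.9% + 1,503 × €1.54 = €144,583.02.
Line 3 (D-162, Corune, 2,442 units, €71,111.04):
Code D-162 is under a tariff-rate quota (threshold 2,518 units). Quantity 2,442 units is within the quota, so the in-quota rate 8% applies to the full value.
Duty = €71,111.04 × 8% = €5,688.88.
Total = €9,309.09 + €144,583.02 + €5,688.88 = €159,580.99.

€159,580.99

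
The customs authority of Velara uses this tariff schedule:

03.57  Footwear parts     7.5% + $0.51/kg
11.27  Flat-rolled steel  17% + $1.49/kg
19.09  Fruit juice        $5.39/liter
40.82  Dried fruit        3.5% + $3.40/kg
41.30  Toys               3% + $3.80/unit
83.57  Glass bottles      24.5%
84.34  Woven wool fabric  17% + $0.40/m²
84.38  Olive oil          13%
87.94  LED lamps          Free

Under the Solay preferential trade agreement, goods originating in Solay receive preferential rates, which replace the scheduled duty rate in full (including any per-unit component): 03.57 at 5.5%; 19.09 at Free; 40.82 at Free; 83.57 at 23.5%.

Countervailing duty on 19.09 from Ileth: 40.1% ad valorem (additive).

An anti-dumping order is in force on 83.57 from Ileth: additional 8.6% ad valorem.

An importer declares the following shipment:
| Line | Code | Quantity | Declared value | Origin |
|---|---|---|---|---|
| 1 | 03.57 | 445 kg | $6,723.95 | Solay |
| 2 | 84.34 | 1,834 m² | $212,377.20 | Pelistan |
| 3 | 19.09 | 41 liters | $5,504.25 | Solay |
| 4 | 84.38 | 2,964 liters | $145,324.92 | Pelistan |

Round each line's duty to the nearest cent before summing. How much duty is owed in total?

Line 1 (03.57, Solay, 445 kg, $6,723.95):
Base rate for 03.57 is 7.5% + $0.51/kg.
Origin Solay qualifies under the Velara–Solay agreement and 03.57 is covered: preferential rate 5.5% applies instead.
Duty = $6,723.95 × 5.5% = $369.82.
Line 2 (84.34, Pelistan, 1,834 m², $212,377.20):
Base rate for 84.34 is 17% + $0.40/m².
Duty = $212,377.20 × 17% + 1,834 × $0.40 = $36,837.72.
Line 3 (19.09, Solay, 41 liters, $5,504.25):
Base rate for 19.09 is $5.39/liter.
Origin Solay qualifies under the Velara–Solay agreement and 19.09 is covered: preferential rate Free applies instead.
The additional-duty order on 19.09 targets Ileth, not Solay; it does not apply.
Duty = $5,504.25 × 0% = $0.00.
Line 4 (84.38, Pelistan, 2,964 liters, $145,324.92):
Base rate for 84.38 is 13%.
Duty = $145,324.92 × 13% = $18,892.24.
Total = $369.82 + $36,837.72 + $0.00 + $18,892.24 = $56,099.78.

$56,099.78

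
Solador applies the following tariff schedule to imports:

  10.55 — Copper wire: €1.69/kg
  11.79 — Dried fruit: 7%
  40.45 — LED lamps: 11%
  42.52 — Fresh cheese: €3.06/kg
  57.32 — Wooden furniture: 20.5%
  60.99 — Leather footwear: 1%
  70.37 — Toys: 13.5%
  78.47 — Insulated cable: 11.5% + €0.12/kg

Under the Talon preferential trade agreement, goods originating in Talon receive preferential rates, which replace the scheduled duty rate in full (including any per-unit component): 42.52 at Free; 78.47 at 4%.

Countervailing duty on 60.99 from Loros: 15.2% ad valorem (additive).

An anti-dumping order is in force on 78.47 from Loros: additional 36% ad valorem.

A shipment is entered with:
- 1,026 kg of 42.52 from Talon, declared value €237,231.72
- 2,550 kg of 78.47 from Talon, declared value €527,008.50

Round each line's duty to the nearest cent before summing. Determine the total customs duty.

€21,080.34

Line 1 (42.52, Talon, 1,026 kg, €237,231.72):
Base rate for 42.52 is €3.06/kg.
Origin Talon qualifies under the Solador–Talon agreement and 42.52 is covered: preferential rate Free applies instead.
Duty = €237,231.72 × 0% = €0.00.
Line 2 (78.47, Talon, 2,550 kg, €527,008.50):
Base rate for 78.47 is 11.5% + €0.12/kg.
Origin Talon qualifies under the Solador–Talon agreement and 78.47 is covered: preferential rate 4% applies instead.
The additional-duty order on 78.47 targets Loros, not Talon; it does not apply.
Duty = €527,008.50 × 4% = €21,080.34.
Total = €0.00 + €21,080.34 = €21,080.34.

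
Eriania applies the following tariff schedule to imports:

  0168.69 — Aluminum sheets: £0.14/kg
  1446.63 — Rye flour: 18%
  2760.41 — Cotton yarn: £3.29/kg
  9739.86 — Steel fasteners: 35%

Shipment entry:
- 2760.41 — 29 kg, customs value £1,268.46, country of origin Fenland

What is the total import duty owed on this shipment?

£95.41

Line 1 (2760.41, Fenland, 29 kg, £1,268.46):
Base rate for 2760.41 is £3.29/kg.
Duty = 29 × £3.29 = £95.41.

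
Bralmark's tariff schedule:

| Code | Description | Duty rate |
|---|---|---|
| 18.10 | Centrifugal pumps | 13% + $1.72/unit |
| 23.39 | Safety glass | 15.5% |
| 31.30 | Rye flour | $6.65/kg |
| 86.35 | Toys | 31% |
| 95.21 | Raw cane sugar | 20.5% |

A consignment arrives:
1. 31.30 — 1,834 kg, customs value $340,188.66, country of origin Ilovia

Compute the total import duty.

Line 1 (31.30, Ilovia, 1,834 kg, $340,188.66):
Base rate for 31.30 is $6.65/kg.
Duty = 1,834 × $6.65 = $12,196.10.

$12,196.10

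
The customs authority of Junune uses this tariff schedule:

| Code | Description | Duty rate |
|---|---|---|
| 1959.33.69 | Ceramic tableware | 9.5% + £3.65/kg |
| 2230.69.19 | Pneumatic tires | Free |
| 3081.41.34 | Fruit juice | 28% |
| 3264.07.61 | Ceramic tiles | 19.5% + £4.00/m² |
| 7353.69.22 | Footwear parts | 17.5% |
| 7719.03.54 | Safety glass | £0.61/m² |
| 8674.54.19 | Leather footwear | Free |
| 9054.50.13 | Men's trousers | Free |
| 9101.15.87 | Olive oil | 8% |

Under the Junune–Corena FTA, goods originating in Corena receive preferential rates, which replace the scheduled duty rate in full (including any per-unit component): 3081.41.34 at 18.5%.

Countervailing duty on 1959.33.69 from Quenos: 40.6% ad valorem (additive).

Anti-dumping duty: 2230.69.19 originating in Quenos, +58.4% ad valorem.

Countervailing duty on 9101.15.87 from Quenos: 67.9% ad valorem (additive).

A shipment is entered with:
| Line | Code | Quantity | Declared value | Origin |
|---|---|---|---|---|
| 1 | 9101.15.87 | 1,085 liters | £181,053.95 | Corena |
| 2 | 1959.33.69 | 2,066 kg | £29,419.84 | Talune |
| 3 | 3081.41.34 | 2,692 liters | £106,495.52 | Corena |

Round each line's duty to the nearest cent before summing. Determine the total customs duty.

Line 1 (9101.15.87, Corena, 1,085 liters, £181,053.95):
Base rate for 9101.15.87 is 8%.
Origin Corena is the FTA partner but 9101.15.87 is not on the preference list; base rate stands.
The additional-duty order on 9101.15.87 targets Quenos, not Corena; it does not apply.
Duty = £181,053.95 × 8% = £14,484.32.
Line 2 (1959.33.69, Talune, 2,066 kg, £29,419.84):
Base rate for 1959.33.69 is 9.5% + £3.65/kg.
The additional-duty order on 1959.33.69 targets Quenos, not Talune; it does not apply.
Duty = £29,419.84 × 9.5% + 2,066 × £3.65 = £10,335.78.
Line 3 (3081.41.34, Corena, 2,692 liters, £106,495.52):
Base rate for 3081.41.34 is 28%.
Origin Corena qualifies under the Junune–Corena agreement and 3081.41.34 is covered: preferential rate 18.5% applies instead.
Duty = £106,495.52 × 18.5% = £19,701.67.
Total = £14,484.32 + £10,335.78 + £19,701.67 = £44,521.77.

£44,521.77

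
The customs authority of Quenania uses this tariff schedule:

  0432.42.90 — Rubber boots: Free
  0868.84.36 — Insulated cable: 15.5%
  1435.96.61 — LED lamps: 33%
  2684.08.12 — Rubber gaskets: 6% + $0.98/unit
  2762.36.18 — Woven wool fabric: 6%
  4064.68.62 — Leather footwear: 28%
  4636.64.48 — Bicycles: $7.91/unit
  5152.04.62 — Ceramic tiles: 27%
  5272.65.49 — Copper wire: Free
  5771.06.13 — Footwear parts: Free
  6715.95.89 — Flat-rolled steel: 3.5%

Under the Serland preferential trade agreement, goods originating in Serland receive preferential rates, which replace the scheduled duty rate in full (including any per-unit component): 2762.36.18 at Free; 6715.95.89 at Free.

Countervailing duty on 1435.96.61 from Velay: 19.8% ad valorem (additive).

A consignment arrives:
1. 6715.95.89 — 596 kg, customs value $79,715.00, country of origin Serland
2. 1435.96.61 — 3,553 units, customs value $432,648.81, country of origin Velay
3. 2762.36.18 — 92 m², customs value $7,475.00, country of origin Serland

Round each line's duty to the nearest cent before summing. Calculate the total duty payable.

$228,438.57

Line 1 (6715.95.89, Serland, 596 kg, $79,715.00):
Base rate for 6715.95.89 is 3.5%.
Origin Serland qualifies under the Quenania–Serland agreement and 6715.95.89 is covered: preferential rate Free applies instead.
Duty = $79,715.00 × 0% = $0.00.
Line 2 (1435.96.61, Velay, 3,553 units, $432,648.81):
Base rate for 1435.96.61 is 33%.
Additional duty on 1435.96.61 from Velay: +19.8%. Applied ad valorem rate: 33% + 19.8% = 52.8%.
Duty = $432,648.81 × 52.8% = $228,438.57.
Line 3 (2762.36.18, Serland, 92 m², $7,475.00):
Base rate for 2762.36.18 is 6%.
Origin Serland qualifies under the Quenania–Serland agreement and 2762.36.18 is covered: preferential rate Free applies instead.
Duty = $7,475.00 × 0% = $0.00.
Total = $0.00 + $228,438.57 + $0.00 = $228,438.57.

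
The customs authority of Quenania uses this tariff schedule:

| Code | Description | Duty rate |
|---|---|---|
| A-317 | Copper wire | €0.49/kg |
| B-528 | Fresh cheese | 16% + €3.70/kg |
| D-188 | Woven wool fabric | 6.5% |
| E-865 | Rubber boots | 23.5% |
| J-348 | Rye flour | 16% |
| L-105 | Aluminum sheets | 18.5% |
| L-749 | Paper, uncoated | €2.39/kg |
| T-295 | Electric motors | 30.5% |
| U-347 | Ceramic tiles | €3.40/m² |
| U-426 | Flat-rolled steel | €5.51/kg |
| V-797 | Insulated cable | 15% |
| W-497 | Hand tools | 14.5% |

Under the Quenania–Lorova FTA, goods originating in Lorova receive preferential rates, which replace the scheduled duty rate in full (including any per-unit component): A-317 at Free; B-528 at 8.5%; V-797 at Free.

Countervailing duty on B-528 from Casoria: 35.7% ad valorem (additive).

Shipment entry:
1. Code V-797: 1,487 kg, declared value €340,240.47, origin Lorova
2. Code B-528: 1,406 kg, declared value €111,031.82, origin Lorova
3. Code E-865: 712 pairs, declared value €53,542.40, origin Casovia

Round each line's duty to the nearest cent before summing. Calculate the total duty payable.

€22,020.16

Line 1 (V-797, Lorova, 1,487 kg, €340,240.47):
Base rate for V-797 is 15%.
Origin Lorova qualifies under the Quenania–Lorova agreement and V-797 is covered: preferential rate Free applies instead.
Duty = €340,240.47 × 0% = €0.00.
Line 2 (B-528, Lorova, 1,406 kg, €111,031.82):
Base rate for B-528 is 16% + €3.70/kg.
Origin Lorova qualifies under the Quenania–Lorova agreement and B-528 is covered: preferential rate 8.5% applies instead.
The additional-duty order on B-528 targets Casoria, not Lorova; it does not apply.
Duty = €111,031.82 × 8.5% = €9,437.70.
Line 3 (E-865, Casovia, 712 pairs, €53,542.40):
Base rate for E-865 is 23.5%.
Duty = €53,542.40 × 23.5% = €12,582.46.
Total = €0.00 + €9,437.70 + €12,582.46 = €22,020.16.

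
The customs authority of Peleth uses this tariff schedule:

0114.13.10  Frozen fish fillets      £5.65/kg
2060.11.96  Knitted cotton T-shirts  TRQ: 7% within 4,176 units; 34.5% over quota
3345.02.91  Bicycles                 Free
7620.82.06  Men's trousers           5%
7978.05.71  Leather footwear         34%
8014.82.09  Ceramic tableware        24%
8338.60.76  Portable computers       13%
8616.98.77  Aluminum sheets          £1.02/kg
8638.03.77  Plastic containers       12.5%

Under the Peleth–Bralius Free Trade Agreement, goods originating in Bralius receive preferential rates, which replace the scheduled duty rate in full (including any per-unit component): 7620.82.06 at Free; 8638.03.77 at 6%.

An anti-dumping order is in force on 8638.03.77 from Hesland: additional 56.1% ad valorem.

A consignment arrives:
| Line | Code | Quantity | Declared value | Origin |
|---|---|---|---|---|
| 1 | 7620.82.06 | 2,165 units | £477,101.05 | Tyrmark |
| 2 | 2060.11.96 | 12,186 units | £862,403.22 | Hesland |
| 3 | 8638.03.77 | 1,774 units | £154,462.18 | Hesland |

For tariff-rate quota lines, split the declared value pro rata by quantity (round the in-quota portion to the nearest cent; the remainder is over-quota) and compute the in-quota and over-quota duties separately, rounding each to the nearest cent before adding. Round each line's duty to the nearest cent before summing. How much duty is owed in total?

Line 1 (7620.82.06, Tyrmark, 2,165 units, £477,101.05):
Base rate for 7620.82.06 is 5%.
7620.82.06 has an FTA preferential rate, but origin Tyrmark is not Bralius; base rate stands.
Duty = £477,101.05 × 5% = £23,855.05.
Line 2 (2060.11.96, Hesland, 12,186 units, £862,403.22):
Code 2060.11.96 is under a tariff-rate quota (threshold 4,176 units). In-quota: 4,176 units at 7%; over-quota: 8,010 units at 34.5%.
Pro-rata value split: in-quota = £862,403.22 × 4,176/12,186 = £295,535.52; over-quota = £862,403.22 − £295,535.52 = £566,867.70.
In-quota duty = £295,535.52 × 7% = £20,687.49. Over-quota duty = £566,867.70 × 34.5% = £195,569.36.
Line duty = £20,687.49 + £195,569.36 = £216,256.85.
Line 3 (8638.03.77, Hesland, 1,774 units, £154,462.18):
Base rate for 8638.03.77 is 12.5%.
8638.03.77 has an FTA preferential rate, but origin Hesland is not Bralius; base rate stands.
Additional duty on 8638.03.77 from Hesland: +56.1%. Applied ad valorem rate: 12.5% + 56.1% = 68.6%.
Duty = £154,462.18 × 68.6% = £105,961.06.
Total = £23,855.05 + £216,256.85 + £105,961.06 = £346,072.96.

£346,072.96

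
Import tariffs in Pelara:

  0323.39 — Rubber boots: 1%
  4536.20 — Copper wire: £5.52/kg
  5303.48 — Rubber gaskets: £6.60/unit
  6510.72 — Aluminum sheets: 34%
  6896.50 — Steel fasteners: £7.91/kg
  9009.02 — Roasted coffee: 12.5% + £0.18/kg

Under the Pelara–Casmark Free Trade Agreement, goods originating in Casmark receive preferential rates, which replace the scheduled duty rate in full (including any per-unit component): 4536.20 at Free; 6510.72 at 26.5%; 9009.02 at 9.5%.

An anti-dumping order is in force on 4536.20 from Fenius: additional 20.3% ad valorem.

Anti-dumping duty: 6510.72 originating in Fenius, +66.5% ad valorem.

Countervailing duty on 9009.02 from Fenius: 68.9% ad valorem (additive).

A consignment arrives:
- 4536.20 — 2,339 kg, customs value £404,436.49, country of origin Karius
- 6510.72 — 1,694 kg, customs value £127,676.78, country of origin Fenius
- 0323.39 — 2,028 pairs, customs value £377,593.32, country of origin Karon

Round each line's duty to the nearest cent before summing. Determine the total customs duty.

£145,002.37

Line 1 (4536.20, Karius, 2,339 kg, £404,436.49):
Base rate for 4536.20 is £5.52/kg.
4536.20 has an FTA preferential rate, but origin Karius is not Casmark; base rate stands.
The additional-duty order on 4536.20 targets Fenius, not Karius; it does not apply.
Duty = 2,339 × £5.52 = £12,911.28.
Line 2 (6510.72, Fenius, 1,694 kg, £127,676.78):
Base rate for 6510.72 is 34%.
6510.72 has an FTA preferential rate, but origin Fenius is not Casmark; base rate stands.
Additional duty on 6510.72 from Fenius: +66.5%. Applied ad valorem rate: 34% + 66.5% = 100.5%.
Duty = £127,676.78 × 100.5% = £128,315.16.
Line 3 (0323.39, Karon, 2,028 pairs, £377,593.32):
Base rate for 0323.39 is 1%.
Duty = £377,593.32 × 1% = £3,775.93.
Total = £12,911.28 + £128,315.16 + £3,775.93 = £145,002.37.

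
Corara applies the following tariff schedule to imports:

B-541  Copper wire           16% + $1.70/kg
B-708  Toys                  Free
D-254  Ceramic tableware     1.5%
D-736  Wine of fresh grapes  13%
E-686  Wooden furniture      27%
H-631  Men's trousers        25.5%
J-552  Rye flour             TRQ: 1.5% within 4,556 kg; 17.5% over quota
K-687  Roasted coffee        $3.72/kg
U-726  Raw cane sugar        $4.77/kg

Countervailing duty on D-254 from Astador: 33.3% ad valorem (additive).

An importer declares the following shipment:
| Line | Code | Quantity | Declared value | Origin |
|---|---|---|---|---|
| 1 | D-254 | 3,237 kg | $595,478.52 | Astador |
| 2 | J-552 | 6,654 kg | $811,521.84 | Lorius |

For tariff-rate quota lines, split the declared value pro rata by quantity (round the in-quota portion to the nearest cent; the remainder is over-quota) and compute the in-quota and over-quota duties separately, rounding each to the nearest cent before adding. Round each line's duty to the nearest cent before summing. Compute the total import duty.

Line 1 (D-254, Astador, 3,237 kg, $595,478.52):
Base rate for D-254 is 1.5%.
Additional duty on D-254 from Astador: +33.3%. Applied ad valorem rate: 1.5% + 33.3% = 34.8%.
Duty = $595,478.52 × 34.8% = $207,226.52.
Line 2 (J-552, Lorius, 6,654 kg, $811,521.84):
Code J-552 is under a tariff-rate quota (threshold 4,556 kg). In-quota: 4,556 kg at 1.5%; over-quota: 2,098 kg at 17.5%.
Pro-rata value split: in-quota = $811,521.84 × 4,556/6,654 = $555,649.76; over-quota = $811,521.84 − $555,649.76 = $255,872.08.
In-quota duty = $555,649.76 × 1.5% = $8,334.75. Over-quota duty = $255,872.08 × 17.5% = $44,777.61.
Line duty = $8,334.75 + $44,777.61 = $53,112.36.
Total = $207,226.52 + $53,112.36 = $260,338.88.

$260,338.88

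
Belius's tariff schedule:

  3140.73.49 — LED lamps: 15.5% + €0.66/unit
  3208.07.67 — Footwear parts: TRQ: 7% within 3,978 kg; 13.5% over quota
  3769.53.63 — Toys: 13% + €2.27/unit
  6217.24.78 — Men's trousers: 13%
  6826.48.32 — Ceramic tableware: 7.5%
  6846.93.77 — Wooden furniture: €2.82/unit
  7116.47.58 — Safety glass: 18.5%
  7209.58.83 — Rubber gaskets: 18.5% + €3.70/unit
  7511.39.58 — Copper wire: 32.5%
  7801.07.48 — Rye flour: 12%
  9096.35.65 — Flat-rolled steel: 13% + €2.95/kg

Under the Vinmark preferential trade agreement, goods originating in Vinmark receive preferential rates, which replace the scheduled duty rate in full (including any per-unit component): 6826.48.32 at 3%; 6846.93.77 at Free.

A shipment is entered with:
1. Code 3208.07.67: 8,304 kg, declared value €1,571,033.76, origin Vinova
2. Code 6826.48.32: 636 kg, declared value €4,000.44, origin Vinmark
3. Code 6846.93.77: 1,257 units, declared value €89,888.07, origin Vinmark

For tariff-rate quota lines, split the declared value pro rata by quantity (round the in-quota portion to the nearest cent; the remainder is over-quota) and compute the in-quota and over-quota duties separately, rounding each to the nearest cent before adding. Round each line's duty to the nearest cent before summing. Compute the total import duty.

€163,290.71

Line 1 (3208.07.67, Vinova, 8,304 kg, €1,571,033.76):
Code 3208.07.67 is under a tariff-rate quota (threshold 3,978 kg). In-quota: 3,978 kg at 7%; over-quota: 4,326 kg at 13.5%.
Pro-rata value split: in-quota = €1,571,033.76 × 3,978/8,304 = €752,597.82; over-quota = €1,571,033.76 − €752,597.82 = €818,435.94.
In-quota duty = €752,597.82 × 7% = €52,681.85. Over-quota duty = €818,435.94 × 13.5% = €110,488.85.
Line duty = €52,681.85 + €110,488.85 = €163,170.70.
Line 2 (6826.48.32, Vinmark, 636 kg, €4,000.44):
Base rate for 6826.48.32 is 7.5%.
Origin Vinmark qualifies under the Belius–Vinmark agreement and 6826.48.32 is covered: preferential rate 3% applies instead.
Duty = €4,000.44 × 3% = €120.01.
Line 3 (6846.93.77, Vinmark, 1,257 units, €89,888.07):
Base rate for 6846.93.77 is €2.82/unit.
Origin Vinmark qualifies under the Belius–Vinmark agreement and 6846.93.77 is covered: preferential rate Free applies instead.
Duty = €89,888.07 × 0% = €0.00.
Total = €163,170.70 + €120.01 + €0.00 = €163,290.71.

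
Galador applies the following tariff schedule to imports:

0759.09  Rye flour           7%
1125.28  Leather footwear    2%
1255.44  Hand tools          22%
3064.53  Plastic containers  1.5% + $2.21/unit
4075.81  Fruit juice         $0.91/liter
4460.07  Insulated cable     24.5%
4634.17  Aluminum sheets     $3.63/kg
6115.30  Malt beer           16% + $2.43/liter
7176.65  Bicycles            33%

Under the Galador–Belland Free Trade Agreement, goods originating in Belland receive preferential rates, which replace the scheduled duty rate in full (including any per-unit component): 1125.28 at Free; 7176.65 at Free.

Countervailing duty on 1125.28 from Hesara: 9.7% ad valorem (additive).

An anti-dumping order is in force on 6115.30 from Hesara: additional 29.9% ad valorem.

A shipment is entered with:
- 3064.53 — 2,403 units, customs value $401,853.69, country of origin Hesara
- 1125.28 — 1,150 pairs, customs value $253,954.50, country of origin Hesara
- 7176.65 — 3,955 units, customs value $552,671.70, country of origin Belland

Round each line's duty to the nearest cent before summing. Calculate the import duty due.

$41,051.12

Line 1 (3064.53, Hesara, 2,403 units, $401,853.69):
Base rate for 3064.53 is 1.5% + $2.21/unit.
Duty = $401,853.69 × 1.5% + 2,403 × $2.21 = $11,338.44.
Line 2 (1125.28, Hesara, 1,150 pairs, $253,954.50):
Base rate for 1125.28 is 2%.
1125.28 has an FTA preferential rate, but origin Hesara is not Belland; base rate stands.
Additional duty on 1125.28 from Hesara: +9.7%. Applied ad valorem rate: 2% + 9.7% = 11.7%.
Duty = $253,954.50 × 11.7% = $29,712.68.
Line 3 (7176.65, Belland, 3,955 units, $552,671.70):
Base rate for 7176.65 is 33%.
Origin Belland qualifies under the Galador–Belland agreement and 7176.65 is covered: preferential rate Free applies instead.
Duty = $552,671.70 × 0% = $0.00.
Total = $11,338.44 + $29,712.68 + $0.00 = $41,051.12.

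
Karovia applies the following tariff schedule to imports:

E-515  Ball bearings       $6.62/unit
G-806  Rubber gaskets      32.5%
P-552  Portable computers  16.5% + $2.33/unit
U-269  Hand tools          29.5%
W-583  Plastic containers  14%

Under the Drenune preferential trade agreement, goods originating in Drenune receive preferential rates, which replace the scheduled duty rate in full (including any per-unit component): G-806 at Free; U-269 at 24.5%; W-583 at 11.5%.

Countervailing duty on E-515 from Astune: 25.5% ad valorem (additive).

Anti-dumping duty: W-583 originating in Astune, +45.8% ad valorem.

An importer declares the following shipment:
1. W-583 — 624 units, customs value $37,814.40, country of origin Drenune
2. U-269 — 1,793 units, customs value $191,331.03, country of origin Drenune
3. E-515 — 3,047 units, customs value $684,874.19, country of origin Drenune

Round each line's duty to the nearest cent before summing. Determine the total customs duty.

Line 1 (W-583, Drenune, 624 units, $37,814.40):
Base rate for W-583 is 14%.
Origin Drenune qualifies under the Karovia–Drenune agreement and W-583 is covered: preferential rate 11.5% applies instead.
The additional-duty order on W-583 targets Astune, not Drenune; it does not apply.
Duty = $37,814.40 × 11.5% = $4,348.66.
Line 2 (U-269, Drenune, 1,793 units, $191,331.03):
Base rate for U-269 is 29.5%.
Origin Drenune qualifies under the Karovia–Drenune agreement and U-269 is covered: preferential rate 24.5% applies instead.
Duty = $191,331.03 × 24.5% = $46,876.10.
Line 3 (E-515, Drenune, 3,047 units, $684,874.19):
Base rate for E-515 is $6.62/unit.
Origin Drenune is the FTA partner but E-515 is not on the preference list; base rate stands.
The additional-duty order on E-515 targets Astune, not Drenune; it does not apply.
Duty = 3,047 × $6.62 = $20,171.14.
Total = $4,348.66 + $46,876.10 + $20,171.14 = $71,395.90.

$71,395.90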